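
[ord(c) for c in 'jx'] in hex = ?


String: 'jx'  (2 characters)
Per-character ASCII lookup:
  'j': lowercase starts at 97: 'j' = 97 + 9 = 106 → 0x6A
  'x': lowercase starts at 97: 'x' = 97 + 23 = 120 → 0x78
= 0x6A 0x78


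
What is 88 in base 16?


Divide by 16 repeatedly:
88 ÷ 16 = 5 remainder 8 (8)
5 ÷ 16 = 0 remainder 5 (5)
Reading remainders bottom-up:
= 0x58


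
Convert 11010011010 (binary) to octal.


Group into 3-bit groups: 011010011010
  011 = 3
  010 = 2
  011 = 3
  010 = 2
= 0o3232


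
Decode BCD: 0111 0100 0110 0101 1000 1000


Each 4-bit group → digit:
  0111 → 7
  0100 → 4
  0110 → 6
  0101 → 5
  1000 → 8
  1000 → 8
= 746588


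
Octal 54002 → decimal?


Positional values:
Position 0: 2 × 8^0 = 2
Position 1: 0 × 8^1 = 0
Position 2: 0 × 8^2 = 0
Position 3: 4 × 8^3 = 2048
Position 4: 5 × 8^4 = 20480
Sum = 2 + 0 + 0 + 2048 + 20480
= 22530


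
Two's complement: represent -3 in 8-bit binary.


Original: 00000011
Step 1 - Invert all bits: 11111100
Step 2 - Add 1: 11111100 + 1
= 11111101 (represents -3)


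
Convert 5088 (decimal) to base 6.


Divide by 6 repeatedly:
5088 ÷ 6 = 848 remainder 0
848 ÷ 6 = 141 remainder 2
141 ÷ 6 = 23 remainder 3
23 ÷ 6 = 3 remainder 5
3 ÷ 6 = 0 remainder 3
Reading remainders bottom-up:
= 35320


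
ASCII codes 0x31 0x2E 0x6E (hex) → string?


Codes (hex): 0x31 0x2E 0x6E
Per-code ASCII lookup:
  0x31 = 49  (range 48-57: digits, 49 - 48 = 1) → '1'
  0x2E = 46  (special character) → '.'
  0x6E = 110  (range 97-122: lowercase, 110 - 97 = 13) → 'n'
= '1.n'


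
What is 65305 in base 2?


Divide by 2 repeatedly:
65305 ÷ 2 = 32652 remainder 1
32652 ÷ 2 = 16326 remainder 0
16326 ÷ 2 = 8163 remainder 0
8163 ÷ 2 = 4081 remainder 1
4081 ÷ 2 = 2040 remainder 1
2040 ÷ 2 = 1020 remainder 0
1020 ÷ 2 = 510 remainder 0
510 ÷ 2 = 255 remainder 0
255 ÷ 2 = 127 remainder 1
127 ÷ 2 = 63 remainder 1
63 ÷ 2 = 31 remainder 1
31 ÷ 2 = 15 remainder 1
15 ÷ 2 = 7 remainder 1
7 ÷ 2 = 3 remainder 1
3 ÷ 2 = 1 remainder 1
1 ÷ 2 = 0 remainder 1
Reading remainders bottom-up:
= 1111111100011001


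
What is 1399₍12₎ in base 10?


Positional values (base 12):
  9 × 12^0 = 9 × 1 = 9
  9 × 12^1 = 9 × 12 = 108
  3 × 12^2 = 3 × 144 = 432
  1 × 12^3 = 1 × 1728 = 1728
Sum = 9 + 108 + 432 + 1728
= 2277


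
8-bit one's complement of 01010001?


Original: 01010001
Invert all bits:
  bit 0: 0 → 1
  bit 1: 1 → 0
  bit 2: 0 → 1
  bit 3: 1 → 0
  bit 4: 0 → 1
  bit 5: 0 → 1
  bit 6: 0 → 1
  bit 7: 1 → 0
= 10101110


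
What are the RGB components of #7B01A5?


Hex: #7B01A5
R = 7B₁₆ = 123
G = 01₁₆ = 1
B = A5₁₆ = 165
= RGB(123, 1, 165)


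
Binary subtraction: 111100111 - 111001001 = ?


Align and subtract column by column (LSB to MSB, borrowing when needed):
  111100111
- 111001001
  ---------
  col 0: (1 - 0 borrow-in) - 1 → 1 - 1 = 0, borrow out 0
  col 1: (1 - 0 borrow-in) - 0 → 1 - 0 = 1, borrow out 0
  col 2: (1 - 0 borrow-in) - 0 → 1 - 0 = 1, borrow out 0
  col 3: (0 - 0 borrow-in) - 1 → borrow from next column: (0+2) - 1 = 1, borrow out 1
  col 4: (0 - 1 borrow-in) - 0 → borrow from next column: (-1+2) - 0 = 1, borrow out 1
  col 5: (1 - 1 borrow-in) - 0 → 0 - 0 = 0, borrow out 0
  col 6: (1 - 0 borrow-in) - 1 → 1 - 1 = 0, borrow out 0
  col 7: (1 - 0 borrow-in) - 1 → 1 - 1 = 0, borrow out 0
  col 8: (1 - 0 borrow-in) - 1 → 1 - 1 = 0, borrow out 0
Reading bits MSB→LSB: 000011110
Strip leading zeros: 11110
= 11110


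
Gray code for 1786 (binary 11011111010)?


Binary: 11011111010
Gray code: G = B XOR (B >> 1)
B >> 1 = 01101111101
11011111010 XOR 01101111101:
  1 XOR 0 = 1
  1 XOR 1 = 0
  0 XOR 1 = 1
  1 XOR 0 = 1
  1 XOR 1 = 0
  1 XOR 1 = 0
  1 XOR 1 = 0
  1 XOR 1 = 0
  0 XOR 1 = 1
  1 XOR 0 = 1
  0 XOR 1 = 1
= 10110000111


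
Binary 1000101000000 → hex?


Group into 4-bit nibbles: 0001000101000000
  0001 = 1
  0001 = 1
  0100 = 4
  0000 = 0
= 0x1140


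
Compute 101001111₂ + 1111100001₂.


Align and add column by column (LSB to MSB, carry propagating):
  00101001111
+ 01111100001
  -----------
  col 0: 1 + 1 + 0 (carry in) = 2 → bit 0, carry out 1
  col 1: 1 + 0 + 1 (carry in) = 2 → bit 0, carry out 1
  col 2: 1 + 0 + 1 (carry in) = 2 → bit 0, carry out 1
  col 3: 1 + 0 + 1 (carry in) = 2 → bit 0, carry out 1
  col 4: 0 + 0 + 1 (carry in) = 1 → bit 1, carry out 0
  col 5: 0 + 1 + 0 (carry in) = 1 → bit 1, carry out 0
  col 6: 1 + 1 + 0 (carry in) = 2 → bit 0, carry out 1
  col 7: 0 + 1 + 1 (carry in) = 2 → bit 0, carry out 1
  col 8: 1 + 1 + 1 (carry in) = 3 → bit 1, carry out 1
  col 9: 0 + 1 + 1 (carry in) = 2 → bit 0, carry out 1
  col 10: 0 + 0 + 1 (carry in) = 1 → bit 1, carry out 0
Reading bits MSB→LSB: 10100110000
Strip leading zeros: 10100110000
= 10100110000


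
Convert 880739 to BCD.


Each digit → 4-bit binary:
  8 → 1000
  8 → 1000
  0 → 0000
  7 → 0111
  3 → 0011
  9 → 1001
= 1000 1000 0000 0111 0011 1001


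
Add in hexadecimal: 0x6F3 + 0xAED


Align and add column by column (LSB to MSB, each column mod 16 with carry):
  06F3
+ 0AED
  ----
  col 0: 3(3) + D(13) + 0 (carry in) = 16 → 0(0), carry out 1
  col 1: F(15) + E(14) + 1 (carry in) = 30 → E(14), carry out 1
  col 2: 6(6) + A(10) + 1 (carry in) = 17 → 1(1), carry out 1
  col 3: 0(0) + 0(0) + 1 (carry in) = 1 → 1(1), carry out 0
Reading digits MSB→LSB: 11E0
Strip leading zeros: 11E0
= 0x11E0


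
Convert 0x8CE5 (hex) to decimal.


Positional values:
Position 0: 5 × 16^0 = 5 × 1 = 5
Position 1: E × 16^1 = 14 × 16 = 224
Position 2: C × 16^2 = 12 × 256 = 3072
Position 3: 8 × 16^3 = 8 × 4096 = 32768
Sum = 5 + 224 + 3072 + 32768
= 36069


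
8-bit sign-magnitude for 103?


Sign bit: 0 (positive)
Magnitude: 103 = 1100111
= 01100111


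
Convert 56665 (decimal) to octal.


Divide by 8 repeatedly:
56665 ÷ 8 = 7083 remainder 1
7083 ÷ 8 = 885 remainder 3
885 ÷ 8 = 110 remainder 5
110 ÷ 8 = 13 remainder 6
13 ÷ 8 = 1 remainder 5
1 ÷ 8 = 0 remainder 1
Reading remainders bottom-up:
= 0o156531


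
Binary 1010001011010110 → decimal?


Positional values:
Bit 1: 1 × 2^1 = 2
Bit 2: 1 × 2^2 = 4
Bit 4: 1 × 2^4 = 16
Bit 6: 1 × 2^6 = 64
Bit 7: 1 × 2^7 = 128
Bit 9: 1 × 2^9 = 512
Bit 13: 1 × 2^13 = 8192
Bit 15: 1 × 2^15 = 32768
Sum = 2 + 4 + 16 + 64 + 128 + 512 + 8192 + 32768
= 41686


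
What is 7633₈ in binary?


Each octal digit → 3 binary bits:
  7 = 111
  6 = 110
  3 = 011
  3 = 011
Concatenate: 111 110 011 011
= 111110011011


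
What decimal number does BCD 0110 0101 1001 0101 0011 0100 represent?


Each 4-bit group → digit:
  0110 → 6
  0101 → 5
  1001 → 9
  0101 → 5
  0011 → 3
  0100 → 4
= 659534


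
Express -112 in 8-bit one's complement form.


Original: 01110000
Invert all bits:
  bit 0: 0 → 1
  bit 1: 1 → 0
  bit 2: 1 → 0
  bit 3: 1 → 0
  bit 4: 0 → 1
  bit 5: 0 → 1
  bit 6: 0 → 1
  bit 7: 0 → 1
= 10001111


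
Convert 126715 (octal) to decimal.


Positional values:
Position 0: 5 × 8^0 = 5
Position 1: 1 × 8^1 = 8
Position 2: 7 × 8^2 = 448
Position 3: 6 × 8^3 = 3072
Position 4: 2 × 8^4 = 8192
Position 5: 1 × 8^5 = 32768
Sum = 5 + 8 + 448 + 3072 + 8192 + 32768
= 44493


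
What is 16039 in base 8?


Divide by 8 repeatedly:
16039 ÷ 8 = 2004 remainder 7
2004 ÷ 8 = 250 remainder 4
250 ÷ 8 = 31 remainder 2
31 ÷ 8 = 3 remainder 7
3 ÷ 8 = 0 remainder 3
Reading remainders bottom-up:
= 0o37247


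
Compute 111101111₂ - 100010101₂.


Align and subtract column by column (LSB to MSB, borrowing when needed):
  111101111
- 100010101
  ---------
  col 0: (1 - 0 borrow-in) - 1 → 1 - 1 = 0, borrow out 0
  col 1: (1 - 0 borrow-in) - 0 → 1 - 0 = 1, borrow out 0
  col 2: (1 - 0 borrow-in) - 1 → 1 - 1 = 0, borrow out 0
  col 3: (1 - 0 borrow-in) - 0 → 1 - 0 = 1, borrow out 0
  col 4: (0 - 0 borrow-in) - 1 → borrow from next column: (0+2) - 1 = 1, borrow out 1
  col 5: (1 - 1 borrow-in) - 0 → 0 - 0 = 0, borrow out 0
  col 6: (1 - 0 borrow-in) - 0 → 1 - 0 = 1, borrow out 0
  col 7: (1 - 0 borrow-in) - 0 → 1 - 0 = 1, borrow out 0
  col 8: (1 - 0 borrow-in) - 1 → 1 - 1 = 0, borrow out 0
Reading bits MSB→LSB: 011011010
Strip leading zeros: 11011010
= 11011010


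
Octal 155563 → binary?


Each octal digit → 3 binary bits:
  1 = 001
  5 = 101
  5 = 101
  5 = 101
  6 = 110
  3 = 011
Concatenate: 001 101 101 101 110 011
= 001101101101110011


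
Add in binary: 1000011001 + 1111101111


Align and add column by column (LSB to MSB, carry propagating):
  01000011001
+ 01111101111
  -----------
  col 0: 1 + 1 + 0 (carry in) = 2 → bit 0, carry out 1
  col 1: 0 + 1 + 1 (carry in) = 2 → bit 0, carry out 1
  col 2: 0 + 1 + 1 (carry in) = 2 → bit 0, carry out 1
  col 3: 1 + 1 + 1 (carry in) = 3 → bit 1, carry out 1
  col 4: 1 + 0 + 1 (carry in) = 2 → bit 0, carry out 1
  col 5: 0 + 1 + 1 (carry in) = 2 → bit 0, carry out 1
  col 6: 0 + 1 + 1 (carry in) = 2 → bit 0, carry out 1
  col 7: 0 + 1 + 1 (carry in) = 2 → bit 0, carry out 1
  col 8: 0 + 1 + 1 (carry in) = 2 → bit 0, carry out 1
  col 9: 1 + 1 + 1 (carry in) = 3 → bit 1, carry out 1
  col 10: 0 + 0 + 1 (carry in) = 1 → bit 1, carry out 0
Reading bits MSB→LSB: 11000001000
Strip leading zeros: 11000001000
= 11000001000


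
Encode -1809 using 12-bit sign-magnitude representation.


Sign bit: 1 (negative)
Magnitude: 1809 = 11100010001
= 111100010001


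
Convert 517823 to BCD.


Each digit → 4-bit binary:
  5 → 0101
  1 → 0001
  7 → 0111
  8 → 1000
  2 → 0010
  3 → 0011
= 0101 0001 0111 1000 0010 0011


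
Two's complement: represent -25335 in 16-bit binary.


Original: 0110001011110111
Step 1 - Invert all bits: 1001110100001000
Step 2 - Add 1: 1001110100001000 + 1
= 1001110100001001 (represents -25335)


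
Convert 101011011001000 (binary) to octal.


Group into 3-bit groups: 101011011001000
  101 = 5
  011 = 3
  011 = 3
  001 = 1
  000 = 0
= 0o53310


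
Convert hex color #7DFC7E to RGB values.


Hex: #7DFC7E
R = 7D₁₆ = 125
G = FC₁₆ = 252
B = 7E₁₆ = 126
= RGB(125, 252, 126)


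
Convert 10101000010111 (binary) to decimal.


Positional values:
Bit 0: 1 × 2^0 = 1
Bit 1: 1 × 2^1 = 2
Bit 2: 1 × 2^2 = 4
Bit 4: 1 × 2^4 = 16
Bit 9: 1 × 2^9 = 512
Bit 11: 1 × 2^11 = 2048
Bit 13: 1 × 2^13 = 8192
Sum = 1 + 2 + 4 + 16 + 512 + 2048 + 8192
= 10775


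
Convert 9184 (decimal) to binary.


Divide by 2 repeatedly:
9184 ÷ 2 = 4592 remainder 0
4592 ÷ 2 = 2296 remainder 0
2296 ÷ 2 = 1148 remainder 0
1148 ÷ 2 = 574 remainder 0
574 ÷ 2 = 287 remainder 0
287 ÷ 2 = 143 remainder 1
143 ÷ 2 = 71 remainder 1
71 ÷ 2 = 35 remainder 1
35 ÷ 2 = 17 remainder 1
17 ÷ 2 = 8 remainder 1
8 ÷ 2 = 4 remainder 0
4 ÷ 2 = 2 remainder 0
2 ÷ 2 = 1 remainder 0
1 ÷ 2 = 0 remainder 1
Reading remainders bottom-up:
= 10001111100000


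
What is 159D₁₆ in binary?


Each hex digit → 4 binary bits:
  1 = 0001
  5 = 0101
  9 = 1001
  D = 1101
Concatenate: 0001 0101 1001 1101
= 0001010110011101


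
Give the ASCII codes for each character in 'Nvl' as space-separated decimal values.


String: 'Nvl'  (3 characters)
Per-character ASCII lookup:
  'N': uppercase starts at 65: 'N' = 65 + 13 = 78
  'v': lowercase starts at 97: 'v' = 97 + 21 = 118
  'l': lowercase starts at 97: 'l' = 97 + 11 = 108
= 78 118 108


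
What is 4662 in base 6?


Divide by 6 repeatedly:
4662 ÷ 6 = 777 remainder 0
777 ÷ 6 = 129 remainder 3
129 ÷ 6 = 21 remainder 3
21 ÷ 6 = 3 remainder 3
3 ÷ 6 = 0 remainder 3
Reading remainders bottom-up:
= 33330


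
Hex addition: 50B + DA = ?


Align and add column by column (LSB to MSB, each column mod 16 with carry):
  050B
+ 00DA
  ----
  col 0: B(11) + A(10) + 0 (carry in) = 21 → 5(5), carry out 1
  col 1: 0(0) + D(13) + 1 (carry in) = 14 → E(14), carry out 0
  col 2: 5(5) + 0(0) + 0 (carry in) = 5 → 5(5), carry out 0
  col 3: 0(0) + 0(0) + 0 (carry in) = 0 → 0(0), carry out 0
Reading digits MSB→LSB: 05E5
Strip leading zeros: 5E5
= 0x5E5


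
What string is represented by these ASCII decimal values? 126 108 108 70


Codes (decimal): 126 108 108 70
Per-code ASCII lookup:
  126  (special character) → '~'
  108  (range 97-122: lowercase, 108 - 97 = 11) → 'l'
  108  (range 97-122: lowercase, 108 - 97 = 11) → 'l'
  70  (range 65-90: uppercase, 70 - 65 = 5) → 'F'
= '~llF'


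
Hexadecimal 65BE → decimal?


Positional values:
Position 0: E × 16^0 = 14 × 1 = 14
Position 1: B × 16^1 = 11 × 16 = 176
Position 2: 5 × 16^2 = 5 × 256 = 1280
Position 3: 6 × 16^3 = 6 × 4096 = 24576
Sum = 14 + 176 + 1280 + 24576
= 26046


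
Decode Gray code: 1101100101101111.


Gray code: 1101100101101111
MSB stays the same: 1
Each subsequent bit = prev_binary XOR current_gray:
  B[1] = 1 XOR 1 = 0
  B[2] = 0 XOR 0 = 0
  B[3] = 0 XOR 1 = 1
  B[4] = 1 XOR 1 = 0
  B[5] = 0 XOR 0 = 0
  B[6] = 0 XOR 0 = 0
  B[7] = 0 XOR 1 = 1
  B[8] = 1 XOR 0 = 1
  B[9] = 1 XOR 1 = 0
  B[10] = 0 XOR 1 = 1
  B[11] = 1 XOR 0 = 1
  B[12] = 1 XOR 1 = 0
  B[13] = 0 XOR 1 = 1
  B[14] = 1 XOR 1 = 0
  B[15] = 0 XOR 1 = 1
= 1001000110110101 (37301 decimal)


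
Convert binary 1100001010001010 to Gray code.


Binary: 1100001010001010
Gray code: G = B XOR (B >> 1)
B >> 1 = 0110000101000101
1100001010001010 XOR 0110000101000101:
  1 XOR 0 = 1
  1 XOR 1 = 0
  0 XOR 1 = 1
  0 XOR 0 = 0
  0 XOR 0 = 0
  0 XOR 0 = 0
  1 XOR 0 = 1
  0 XOR 1 = 1
  1 XOR 0 = 1
  0 XOR 1 = 1
  0 XOR 0 = 0
  0 XOR 0 = 0
  1 XOR 0 = 1
  0 XOR 1 = 1
  1 XOR 0 = 1
  0 XOR 1 = 1
= 1010001111001111


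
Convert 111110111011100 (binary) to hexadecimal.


Group into 4-bit nibbles: 0111110111011100
  0111 = 7
  1101 = D
  1101 = D
  1100 = C
= 0x7DDC


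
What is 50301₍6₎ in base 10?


Positional values (base 6):
  1 × 6^0 = 1 × 1 = 1
  0 × 6^1 = 0 × 6 = 0
  3 × 6^2 = 3 × 36 = 108
  0 × 6^3 = 0 × 216 = 0
  5 × 6^4 = 5 × 1296 = 6480
Sum = 1 + 0 + 108 + 0 + 6480
= 6589


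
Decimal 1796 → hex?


Divide by 16 repeatedly:
1796 ÷ 16 = 112 remainder 4 (4)
112 ÷ 16 = 7 remainder 0 (0)
7 ÷ 16 = 0 remainder 7 (7)
Reading remainders bottom-up:
= 0x704


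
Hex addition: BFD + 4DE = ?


Align and add column by column (LSB to MSB, each column mod 16 with carry):
  0BFD
+ 04DE
  ----
  col 0: D(13) + E(14) + 0 (carry in) = 27 → B(11), carry out 1
  col 1: F(15) + D(13) + 1 (carry in) = 29 → D(13), carry out 1
  col 2: B(11) + 4(4) + 1 (carry in) = 16 → 0(0), carry out 1
  col 3: 0(0) + 0(0) + 1 (carry in) = 1 → 1(1), carry out 0
Reading digits MSB→LSB: 10DB
Strip leading zeros: 10DB
= 0x10DB


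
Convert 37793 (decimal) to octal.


Divide by 8 repeatedly:
37793 ÷ 8 = 4724 remainder 1
4724 ÷ 8 = 590 remainder 4
590 ÷ 8 = 73 remainder 6
73 ÷ 8 = 9 remainder 1
9 ÷ 8 = 1 remainder 1
1 ÷ 8 = 0 remainder 1
Reading remainders bottom-up:
= 0o111641


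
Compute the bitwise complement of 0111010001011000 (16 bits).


Original: 0111010001011000
Invert all bits:
  bit 0: 0 → 1
  bit 1: 1 → 0
  bit 2: 1 → 0
  bit 3: 1 → 0
  bit 4: 0 → 1
  bit 5: 1 → 0
  bit 6: 0 → 1
  bit 7: 0 → 1
  bit 8: 0 → 1
  bit 9: 1 → 0
  bit 10: 0 → 1
  bit 11: 1 → 0
  bit 12: 1 → 0
  bit 13: 0 → 1
  bit 14: 0 → 1
  bit 15: 0 → 1
= 1000101110100111


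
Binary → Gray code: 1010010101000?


Binary: 1010010101000
Gray code: G = B XOR (B >> 1)
B >> 1 = 0101001010100
1010010101000 XOR 0101001010100:
  1 XOR 0 = 1
  0 XOR 1 = 1
  1 XOR 0 = 1
  0 XOR 1 = 1
  0 XOR 0 = 0
  1 XOR 0 = 1
  0 XOR 1 = 1
  1 XOR 0 = 1
  0 XOR 1 = 1
  1 XOR 0 = 1
  0 XOR 1 = 1
  0 XOR 0 = 0
  0 XOR 0 = 0
= 1111011111100


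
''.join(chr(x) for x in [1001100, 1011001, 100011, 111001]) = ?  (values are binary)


Codes (binary): 1001100 1011001 100011 111001
Per-code ASCII lookup:
  1001100 = 76  (range 65-90: uppercase, 76 - 65 = 11) → 'L'
  1011001 = 89  (range 65-90: uppercase, 89 - 65 = 24) → 'Y'
  100011 = 35  (special character) → '#'
  111001 = 57  (range 48-57: digits, 57 - 48 = 9) → '9'
= 'LY#9'


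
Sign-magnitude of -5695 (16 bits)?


Sign bit: 1 (negative)
Magnitude: 5695 = 001011000111111
= 1001011000111111


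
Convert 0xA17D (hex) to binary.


Each hex digit → 4 binary bits:
  A = 1010
  1 = 0001
  7 = 0111
  D = 1101
Concatenate: 1010 0001 0111 1101
= 1010000101111101


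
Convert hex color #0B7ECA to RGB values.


Hex: #0B7ECA
R = 0B₁₆ = 11
G = 7E₁₆ = 126
B = CA₁₆ = 202
= RGB(11, 126, 202)


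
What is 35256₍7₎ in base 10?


Positional values (base 7):
  6 × 7^0 = 6 × 1 = 6
  5 × 7^1 = 5 × 7 = 35
  2 × 7^2 = 2 × 49 = 98
  5 × 7^3 = 5 × 343 = 1715
  3 × 7^4 = 3 × 2401 = 7203
Sum = 6 + 35 + 98 + 1715 + 7203
= 9057


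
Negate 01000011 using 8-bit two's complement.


Original: 01000011
Step 1 - Invert all bits: 10111100
Step 2 - Add 1: 10111100 + 1
= 10111101 (represents -67)


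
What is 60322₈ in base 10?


Positional values:
Position 0: 2 × 8^0 = 2
Position 1: 2 × 8^1 = 16
Position 2: 3 × 8^2 = 192
Position 3: 0 × 8^3 = 0
Position 4: 6 × 8^4 = 24576
Sum = 2 + 16 + 192 + 0 + 24576
= 24786


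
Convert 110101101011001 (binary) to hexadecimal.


Group into 4-bit nibbles: 0110101101011001
  0110 = 6
  1011 = B
  0101 = 5
  1001 = 9
= 0x6B59


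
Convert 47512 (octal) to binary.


Each octal digit → 3 binary bits:
  4 = 100
  7 = 111
  5 = 101
  1 = 001
  2 = 010
Concatenate: 100 111 101 001 010
= 100111101001010


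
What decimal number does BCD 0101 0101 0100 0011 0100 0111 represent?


Each 4-bit group → digit:
  0101 → 5
  0101 → 5
  0100 → 4
  0011 → 3
  0100 → 4
  0111 → 7
= 554347


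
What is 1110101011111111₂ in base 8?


Group into 3-bit groups: 001110101011111111
  001 = 1
  110 = 6
  101 = 5
  011 = 3
  111 = 7
  111 = 7
= 0o165377


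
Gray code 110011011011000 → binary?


Gray code: 110011011011000
MSB stays the same: 1
Each subsequent bit = prev_binary XOR current_gray:
  B[1] = 1 XOR 1 = 0
  B[2] = 0 XOR 0 = 0
  B[3] = 0 XOR 0 = 0
  B[4] = 0 XOR 1 = 1
  B[5] = 1 XOR 1 = 0
  B[6] = 0 XOR 0 = 0
  B[7] = 0 XOR 1 = 1
  B[8] = 1 XOR 1 = 0
  B[9] = 0 XOR 0 = 0
  B[10] = 0 XOR 1 = 1
  B[11] = 1 XOR 1 = 0
  B[12] = 0 XOR 0 = 0
  B[13] = 0 XOR 0 = 0
  B[14] = 0 XOR 0 = 0
= 100010010010000 (17552 decimal)


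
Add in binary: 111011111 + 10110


Align and add column by column (LSB to MSB, carry propagating):
  0111011111
+ 0000010110
  ----------
  col 0: 1 + 0 + 0 (carry in) = 1 → bit 1, carry out 0
  col 1: 1 + 1 + 0 (carry in) = 2 → bit 0, carry out 1
  col 2: 1 + 1 + 1 (carry in) = 3 → bit 1, carry out 1
  col 3: 1 + 0 + 1 (carry in) = 2 → bit 0, carry out 1
  col 4: 1 + 1 + 1 (carry in) = 3 → bit 1, carry out 1
  col 5: 0 + 0 + 1 (carry in) = 1 → bit 1, carry out 0
  col 6: 1 + 0 + 0 (carry in) = 1 → bit 1, carry out 0
  col 7: 1 + 0 + 0 (carry in) = 1 → bit 1, carry out 0
  col 8: 1 + 0 + 0 (carry in) = 1 → bit 1, carry out 0
  col 9: 0 + 0 + 0 (carry in) = 0 → bit 0, carry out 0
Reading bits MSB→LSB: 0111110101
Strip leading zeros: 111110101
= 111110101


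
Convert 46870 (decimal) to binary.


Divide by 2 repeatedly:
46870 ÷ 2 = 23435 remainder 0
23435 ÷ 2 = 11717 remainder 1
11717 ÷ 2 = 5858 remainder 1
5858 ÷ 2 = 2929 remainder 0
2929 ÷ 2 = 1464 remainder 1
1464 ÷ 2 = 732 remainder 0
732 ÷ 2 = 366 remainder 0
366 ÷ 2 = 183 remainder 0
183 ÷ 2 = 91 remainder 1
91 ÷ 2 = 45 remainder 1
45 ÷ 2 = 22 remainder 1
22 ÷ 2 = 11 remainder 0
11 ÷ 2 = 5 remainder 1
5 ÷ 2 = 2 remainder 1
2 ÷ 2 = 1 remainder 0
1 ÷ 2 = 0 remainder 1
Reading remainders bottom-up:
= 1011011100010110


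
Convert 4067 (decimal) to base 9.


Divide by 9 repeatedly:
4067 ÷ 9 = 451 remainder 8
451 ÷ 9 = 50 remainder 1
50 ÷ 9 = 5 remainder 5
5 ÷ 9 = 0 remainder 5
Reading remainders bottom-up:
= 5518


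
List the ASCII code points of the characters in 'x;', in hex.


String: 'x;'  (2 characters)
Per-character ASCII lookup:
  'x': lowercase starts at 97: 'x' = 97 + 23 = 120 → 0x78
  ';': special character: ';' = 59 → 0x3B
= 0x78 0x3B


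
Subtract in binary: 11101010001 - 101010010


Align and subtract column by column (LSB to MSB, borrowing when needed):
  11101010001
- 00101010010
  -----------
  col 0: (1 - 0 borrow-in) - 0 → 1 - 0 = 1, borrow out 0
  col 1: (0 - 0 borrow-in) - 1 → borrow from next column: (0+2) - 1 = 1, borrow out 1
  col 2: (0 - 1 borrow-in) - 0 → borrow from next column: (-1+2) - 0 = 1, borrow out 1
  col 3: (0 - 1 borrow-in) - 0 → borrow from next column: (-1+2) - 0 = 1, borrow out 1
  col 4: (1 - 1 borrow-in) - 1 → borrow from next column: (0+2) - 1 = 1, borrow out 1
  col 5: (0 - 1 borrow-in) - 0 → borrow from next column: (-1+2) - 0 = 1, borrow out 1
  col 6: (1 - 1 borrow-in) - 1 → borrow from next column: (0+2) - 1 = 1, borrow out 1
  col 7: (0 - 1 borrow-in) - 0 → borrow from next column: (-1+2) - 0 = 1, borrow out 1
  col 8: (1 - 1 borrow-in) - 1 → borrow from next column: (0+2) - 1 = 1, borrow out 1
  col 9: (1 - 1 borrow-in) - 0 → 0 - 0 = 0, borrow out 0
  col 10: (1 - 0 borrow-in) - 0 → 1 - 0 = 1, borrow out 0
Reading bits MSB→LSB: 10111111111
Strip leading zeros: 10111111111
= 10111111111


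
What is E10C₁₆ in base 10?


Positional values:
Position 0: C × 16^0 = 12 × 1 = 12
Position 1: 0 × 16^1 = 0 × 16 = 0
Position 2: 1 × 16^2 = 1 × 256 = 256
Position 3: E × 16^3 = 14 × 4096 = 57344
Sum = 12 + 0 + 256 + 57344
= 57612


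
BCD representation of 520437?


Each digit → 4-bit binary:
  5 → 0101
  2 → 0010
  0 → 0000
  4 → 0100
  3 → 0011
  7 → 0111
= 0101 0010 0000 0100 0011 0111


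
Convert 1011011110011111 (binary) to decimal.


Positional values:
Bit 0: 1 × 2^0 = 1
Bit 1: 1 × 2^1 = 2
Bit 2: 1 × 2^2 = 4
Bit 3: 1 × 2^3 = 8
Bit 4: 1 × 2^4 = 16
Bit 7: 1 × 2^7 = 128
Bit 8: 1 × 2^8 = 256
Bit 9: 1 × 2^9 = 512
Bit 10: 1 × 2^10 = 1024
Bit 12: 1 × 2^12 = 4096
Bit 13: 1 × 2^13 = 8192
Bit 15: 1 × 2^15 = 32768
Sum = 1 + 2 + 4 + 8 + 16 + 128 + 256 + 512 + 1024 + 4096 + 8192 + 32768
= 47007


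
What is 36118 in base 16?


Divide by 16 repeatedly:
36118 ÷ 16 = 2257 remainder 6 (6)
2257 ÷ 16 = 141 remainder 1 (1)
141 ÷ 16 = 8 remainder 13 (D)
8 ÷ 16 = 0 remainder 8 (8)
Reading remainders bottom-up:
= 0x8D16


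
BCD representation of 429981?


Each digit → 4-bit binary:
  4 → 0100
  2 → 0010
  9 → 1001
  9 → 1001
  8 → 1000
  1 → 0001
= 0100 0010 1001 1001 1000 0001


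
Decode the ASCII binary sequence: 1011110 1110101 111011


Codes (binary): 1011110 1110101 111011
Per-code ASCII lookup:
  1011110 = 94  (special character) → '^'
  1110101 = 117  (range 97-122: lowercase, 117 - 97 = 20) → 'u'
  111011 = 59  (special character) → ';'
= '^u;'


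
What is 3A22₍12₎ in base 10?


Positional values (base 12):
  2 × 12^0 = 2 × 1 = 2
  2 × 12^1 = 2 × 12 = 24
  A × 12^2 = 10 × 144 = 1440
  3 × 12^3 = 3 × 1728 = 5184
Sum = 2 + 24 + 1440 + 5184
= 6650


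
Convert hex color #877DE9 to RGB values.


Hex: #877DE9
R = 87₁₆ = 135
G = 7D₁₆ = 125
B = E9₁₆ = 233
= RGB(135, 125, 233)


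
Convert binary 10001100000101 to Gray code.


Binary: 10001100000101
Gray code: G = B XOR (B >> 1)
B >> 1 = 01000110000010
10001100000101 XOR 01000110000010:
  1 XOR 0 = 1
  0 XOR 1 = 1
  0 XOR 0 = 0
  0 XOR 0 = 0
  1 XOR 0 = 1
  1 XOR 1 = 0
  0 XOR 1 = 1
  0 XOR 0 = 0
  0 XOR 0 = 0
  0 XOR 0 = 0
  0 XOR 0 = 0
  1 XOR 0 = 1
  0 XOR 1 = 1
  1 XOR 0 = 1
= 11001010000111


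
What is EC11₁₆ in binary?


Each hex digit → 4 binary bits:
  E = 1110
  C = 1100
  1 = 0001
  1 = 0001
Concatenate: 1110 1100 0001 0001
= 1110110000010001


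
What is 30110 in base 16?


Divide by 16 repeatedly:
30110 ÷ 16 = 1881 remainder 14 (E)
1881 ÷ 16 = 117 remainder 9 (9)
117 ÷ 16 = 7 remainder 5 (5)
7 ÷ 16 = 0 remainder 7 (7)
Reading remainders bottom-up:
= 0x759E


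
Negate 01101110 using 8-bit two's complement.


Original: 01101110
Step 1 - Invert all bits: 10010001
Step 2 - Add 1: 10010001 + 1
= 10010010 (represents -110)


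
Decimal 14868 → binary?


Divide by 2 repeatedly:
14868 ÷ 2 = 7434 remainder 0
7434 ÷ 2 = 3717 remainder 0
3717 ÷ 2 = 1858 remainder 1
1858 ÷ 2 = 929 remainder 0
929 ÷ 2 = 464 remainder 1
464 ÷ 2 = 232 remainder 0
232 ÷ 2 = 116 remainder 0
116 ÷ 2 = 58 remainder 0
58 ÷ 2 = 29 remainder 0
29 ÷ 2 = 14 remainder 1
14 ÷ 2 = 7 remainder 0
7 ÷ 2 = 3 remainder 1
3 ÷ 2 = 1 remainder 1
1 ÷ 2 = 0 remainder 1
Reading remainders bottom-up:
= 11101000010100


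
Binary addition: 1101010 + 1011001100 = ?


Align and add column by column (LSB to MSB, carry propagating):
  00001101010
+ 01011001100
  -----------
  col 0: 0 + 0 + 0 (carry in) = 0 → bit 0, carry out 0
  col 1: 1 + 0 + 0 (carry in) = 1 → bit 1, carry out 0
  col 2: 0 + 1 + 0 (carry in) = 1 → bit 1, carry out 0
  col 3: 1 + 1 + 0 (carry in) = 2 → bit 0, carry out 1
  col 4: 0 + 0 + 1 (carry in) = 1 → bit 1, carry out 0
  col 5: 1 + 0 + 0 (carry in) = 1 → bit 1, carry out 0
  col 6: 1 + 1 + 0 (carry in) = 2 → bit 0, carry out 1
  col 7: 0 + 1 + 1 (carry in) = 2 → bit 0, carry out 1
  col 8: 0 + 0 + 1 (carry in) = 1 → bit 1, carry out 0
  col 9: 0 + 1 + 0 (carry in) = 1 → bit 1, carry out 0
  col 10: 0 + 0 + 0 (carry in) = 0 → bit 0, carry out 0
Reading bits MSB→LSB: 01100110110
Strip leading zeros: 1100110110
= 1100110110


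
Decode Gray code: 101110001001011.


Gray code: 101110001001011
MSB stays the same: 1
Each subsequent bit = prev_binary XOR current_gray:
  B[1] = 1 XOR 0 = 1
  B[2] = 1 XOR 1 = 0
  B[3] = 0 XOR 1 = 1
  B[4] = 1 XOR 1 = 0
  B[5] = 0 XOR 0 = 0
  B[6] = 0 XOR 0 = 0
  B[7] = 0 XOR 0 = 0
  B[8] = 0 XOR 1 = 1
  B[9] = 1 XOR 0 = 1
  B[10] = 1 XOR 0 = 1
  B[11] = 1 XOR 1 = 0
  B[12] = 0 XOR 0 = 0
  B[13] = 0 XOR 1 = 1
  B[14] = 1 XOR 1 = 0
= 110100001110010 (26738 decimal)


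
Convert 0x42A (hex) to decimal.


Positional values:
Position 0: A × 16^0 = 10 × 1 = 10
Position 1: 2 × 16^1 = 2 × 16 = 32
Position 2: 4 × 16^2 = 4 × 256 = 1024
Sum = 10 + 32 + 1024
= 1066


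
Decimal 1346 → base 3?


Divide by 3 repeatedly:
1346 ÷ 3 = 448 remainder 2
448 ÷ 3 = 149 remainder 1
149 ÷ 3 = 49 remainder 2
49 ÷ 3 = 16 remainder 1
16 ÷ 3 = 5 remainder 1
5 ÷ 3 = 1 remainder 2
1 ÷ 3 = 0 remainder 1
Reading remainders bottom-up:
= 1211212


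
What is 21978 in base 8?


Divide by 8 repeatedly:
21978 ÷ 8 = 2747 remainder 2
2747 ÷ 8 = 343 remainder 3
343 ÷ 8 = 42 remainder 7
42 ÷ 8 = 5 remainder 2
5 ÷ 8 = 0 remainder 5
Reading remainders bottom-up:
= 0o52732


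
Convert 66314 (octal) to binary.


Each octal digit → 3 binary bits:
  6 = 110
  6 = 110
  3 = 011
  1 = 001
  4 = 100
Concatenate: 110 110 011 001 100
= 110110011001100


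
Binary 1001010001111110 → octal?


Group into 3-bit groups: 001001010001111110
  001 = 1
  001 = 1
  010 = 2
  001 = 1
  111 = 7
  110 = 6
= 0o112176


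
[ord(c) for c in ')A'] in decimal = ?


String: ')A'  (2 characters)
Per-character ASCII lookup:
  ')': special character: ')' = 41
  'A': uppercase starts at 65: 'A' = 65 + 0 = 65
= 41 65


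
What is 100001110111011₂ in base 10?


Positional values:
Bit 0: 1 × 2^0 = 1
Bit 1: 1 × 2^1 = 2
Bit 3: 1 × 2^3 = 8
Bit 4: 1 × 2^4 = 16
Bit 5: 1 × 2^5 = 32
Bit 7: 1 × 2^7 = 128
Bit 8: 1 × 2^8 = 256
Bit 9: 1 × 2^9 = 512
Bit 14: 1 × 2^14 = 16384
Sum = 1 + 2 + 8 + 16 + 32 + 128 + 256 + 512 + 16384
= 17339


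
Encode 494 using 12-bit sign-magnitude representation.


Sign bit: 0 (positive)
Magnitude: 494 = 00111101110
= 000111101110


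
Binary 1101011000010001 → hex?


Group into 4-bit nibbles: 1101011000010001
  1101 = D
  0110 = 6
  0001 = 1
  0001 = 1
= 0xD611


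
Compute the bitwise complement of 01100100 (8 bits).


Original: 01100100
Invert all bits:
  bit 0: 0 → 1
  bit 1: 1 → 0
  bit 2: 1 → 0
  bit 3: 0 → 1
  bit 4: 0 → 1
  bit 5: 1 → 0
  bit 6: 0 → 1
  bit 7: 0 → 1
= 10011011


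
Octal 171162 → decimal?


Positional values:
Position 0: 2 × 8^0 = 2
Position 1: 6 × 8^1 = 48
Position 2: 1 × 8^2 = 64
Position 3: 1 × 8^3 = 512
Position 4: 7 × 8^4 = 28672
Position 5: 1 × 8^5 = 32768
Sum = 2 + 48 + 64 + 512 + 28672 + 32768
= 62066


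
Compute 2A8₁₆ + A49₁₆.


Align and add column by column (LSB to MSB, each column mod 16 with carry):
  02A8
+ 0A49
  ----
  col 0: 8(8) + 9(9) + 0 (carry in) = 17 → 1(1), carry out 1
  col 1: A(10) + 4(4) + 1 (carry in) = 15 → F(15), carry out 0
  col 2: 2(2) + A(10) + 0 (carry in) = 12 → C(12), carry out 0
  col 3: 0(0) + 0(0) + 0 (carry in) = 0 → 0(0), carry out 0
Reading digits MSB→LSB: 0CF1
Strip leading zeros: CF1
= 0xCF1


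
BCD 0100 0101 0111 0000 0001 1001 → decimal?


Each 4-bit group → digit:
  0100 → 4
  0101 → 5
  0111 → 7
  0000 → 0
  0001 → 1
  1001 → 9
= 457019


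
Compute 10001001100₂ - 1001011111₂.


Align and subtract column by column (LSB to MSB, borrowing when needed):
  10001001100
- 01001011111
  -----------
  col 0: (0 - 0 borrow-in) - 1 → borrow from next column: (0+2) - 1 = 1, borrow out 1
  col 1: (0 - 1 borrow-in) - 1 → borrow from next column: (-1+2) - 1 = 0, borrow out 1
  col 2: (1 - 1 borrow-in) - 1 → borrow from next column: (0+2) - 1 = 1, borrow out 1
  col 3: (1 - 1 borrow-in) - 1 → borrow from next column: (0+2) - 1 = 1, borrow out 1
  col 4: (0 - 1 borrow-in) - 1 → borrow from next column: (-1+2) - 1 = 0, borrow out 1
  col 5: (0 - 1 borrow-in) - 0 → borrow from next column: (-1+2) - 0 = 1, borrow out 1
  col 6: (1 - 1 borrow-in) - 1 → borrow from next column: (0+2) - 1 = 1, borrow out 1
  col 7: (0 - 1 borrow-in) - 0 → borrow from next column: (-1+2) - 0 = 1, borrow out 1
  col 8: (0 - 1 borrow-in) - 0 → borrow from next column: (-1+2) - 0 = 1, borrow out 1
  col 9: (0 - 1 borrow-in) - 1 → borrow from next column: (-1+2) - 1 = 0, borrow out 1
  col 10: (1 - 1 borrow-in) - 0 → 0 - 0 = 0, borrow out 0
Reading bits MSB→LSB: 00111101101
Strip leading zeros: 111101101
= 111101101


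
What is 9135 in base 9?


Divide by 9 repeatedly:
9135 ÷ 9 = 1015 remainder 0
1015 ÷ 9 = 112 remainder 7
112 ÷ 9 = 12 remainder 4
12 ÷ 9 = 1 remainder 3
1 ÷ 9 = 0 remainder 1
Reading remainders bottom-up:
= 13470


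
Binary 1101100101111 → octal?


Group into 3-bit groups: 001101100101111
  001 = 1
  101 = 5
  100 = 4
  101 = 5
  111 = 7
= 0o15457


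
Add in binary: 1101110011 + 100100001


Align and add column by column (LSB to MSB, carry propagating):
  01101110011
+ 00100100001
  -----------
  col 0: 1 + 1 + 0 (carry in) = 2 → bit 0, carry out 1
  col 1: 1 + 0 + 1 (carry in) = 2 → bit 0, carry out 1
  col 2: 0 + 0 + 1 (carry in) = 1 → bit 1, carry out 0
  col 3: 0 + 0 + 0 (carry in) = 0 → bit 0, carry out 0
  col 4: 1 + 0 + 0 (carry in) = 1 → bit 1, carry out 0
  col 5: 1 + 1 + 0 (carry in) = 2 → bit 0, carry out 1
  col 6: 1 + 0 + 1 (carry in) = 2 → bit 0, carry out 1
  col 7: 0 + 0 + 1 (carry in) = 1 → bit 1, carry out 0
  col 8: 1 + 1 + 0 (carry in) = 2 → bit 0, carry out 1
  col 9: 1 + 0 + 1 (carry in) = 2 → bit 0, carry out 1
  col 10: 0 + 0 + 1 (carry in) = 1 → bit 1, carry out 0
Reading bits MSB→LSB: 10010010100
Strip leading zeros: 10010010100
= 10010010100


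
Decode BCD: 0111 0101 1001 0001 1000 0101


Each 4-bit group → digit:
  0111 → 7
  0101 → 5
  1001 → 9
  0001 → 1
  1000 → 8
  0101 → 5
= 759185


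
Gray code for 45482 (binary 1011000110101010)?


Binary: 1011000110101010
Gray code: G = B XOR (B >> 1)
B >> 1 = 0101100011010101
1011000110101010 XOR 0101100011010101:
  1 XOR 0 = 1
  0 XOR 1 = 1
  1 XOR 0 = 1
  1 XOR 1 = 0
  0 XOR 1 = 1
  0 XOR 0 = 0
  0 XOR 0 = 0
  1 XOR 0 = 1
  1 XOR 1 = 0
  0 XOR 1 = 1
  1 XOR 0 = 1
  0 XOR 1 = 1
  1 XOR 0 = 1
  0 XOR 1 = 1
  1 XOR 0 = 1
  0 XOR 1 = 1
= 1110100101111111


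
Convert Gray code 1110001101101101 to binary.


Gray code: 1110001101101101
MSB stays the same: 1
Each subsequent bit = prev_binary XOR current_gray:
  B[1] = 1 XOR 1 = 0
  B[2] = 0 XOR 1 = 1
  B[3] = 1 XOR 0 = 1
  B[4] = 1 XOR 0 = 1
  B[5] = 1 XOR 0 = 1
  B[6] = 1 XOR 1 = 0
  B[7] = 0 XOR 1 = 1
  B[8] = 1 XOR 0 = 1
  B[9] = 1 XOR 1 = 0
  B[10] = 0 XOR 1 = 1
  B[11] = 1 XOR 0 = 1
  B[12] = 1 XOR 1 = 0
  B[13] = 0 XOR 1 = 1
  B[14] = 1 XOR 0 = 1
  B[15] = 1 XOR 1 = 0
= 1011110110110110 (48566 decimal)


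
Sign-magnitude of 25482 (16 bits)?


Sign bit: 0 (positive)
Magnitude: 25482 = 110001110001010
= 0110001110001010


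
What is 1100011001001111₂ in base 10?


Positional values:
Bit 0: 1 × 2^0 = 1
Bit 1: 1 × 2^1 = 2
Bit 2: 1 × 2^2 = 4
Bit 3: 1 × 2^3 = 8
Bit 6: 1 × 2^6 = 64
Bit 9: 1 × 2^9 = 512
Bit 10: 1 × 2^10 = 1024
Bit 14: 1 × 2^14 = 16384
Bit 15: 1 × 2^15 = 32768
Sum = 1 + 2 + 4 + 8 + 64 + 512 + 1024 + 16384 + 32768
= 50767


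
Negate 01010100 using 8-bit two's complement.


Original: 01010100
Step 1 - Invert all bits: 10101011
Step 2 - Add 1: 10101011 + 1
= 10101100 (represents -84)


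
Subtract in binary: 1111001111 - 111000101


Align and subtract column by column (LSB to MSB, borrowing when needed):
  1111001111
- 0111000101
  ----------
  col 0: (1 - 0 borrow-in) - 1 → 1 - 1 = 0, borrow out 0
  col 1: (1 - 0 borrow-in) - 0 → 1 - 0 = 1, borrow out 0
  col 2: (1 - 0 borrow-in) - 1 → 1 - 1 = 0, borrow out 0
  col 3: (1 - 0 borrow-in) - 0 → 1 - 0 = 1, borrow out 0
  col 4: (0 - 0 borrow-in) - 0 → 0 - 0 = 0, borrow out 0
  col 5: (0 - 0 borrow-in) - 0 → 0 - 0 = 0, borrow out 0
  col 6: (1 - 0 borrow-in) - 1 → 1 - 1 = 0, borrow out 0
  col 7: (1 - 0 borrow-in) - 1 → 1 - 1 = 0, borrow out 0
  col 8: (1 - 0 borrow-in) - 1 → 1 - 1 = 0, borrow out 0
  col 9: (1 - 0 borrow-in) - 0 → 1 - 0 = 1, borrow out 0
Reading bits MSB→LSB: 1000001010
Strip leading zeros: 1000001010
= 1000001010


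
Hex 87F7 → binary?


Each hex digit → 4 binary bits:
  8 = 1000
  7 = 0111
  F = 1111
  7 = 0111
Concatenate: 1000 0111 1111 0111
= 1000011111110111


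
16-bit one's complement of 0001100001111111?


Original: 0001100001111111
Invert all bits:
  bit 0: 0 → 1
  bit 1: 0 → 1
  bit 2: 0 → 1
  bit 3: 1 → 0
  bit 4: 1 → 0
  bit 5: 0 → 1
  bit 6: 0 → 1
  bit 7: 0 → 1
  bit 8: 0 → 1
  bit 9: 1 → 0
  bit 10: 1 → 0
  bit 11: 1 → 0
  bit 12: 1 → 0
  bit 13: 1 → 0
  bit 14: 1 → 0
  bit 15: 1 → 0
= 1110011110000000


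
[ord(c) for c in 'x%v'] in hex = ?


String: 'x%v'  (3 characters)
Per-character ASCII lookup:
  'x': lowercase starts at 97: 'x' = 97 + 23 = 120 → 0x78
  '%': special character: '%' = 37 → 0x25
  'v': lowercase starts at 97: 'v' = 97 + 21 = 118 → 0x76
= 0x78 0x25 0x76


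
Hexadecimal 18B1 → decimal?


Positional values:
Position 0: 1 × 16^0 = 1 × 1 = 1
Position 1: B × 16^1 = 11 × 16 = 176
Position 2: 8 × 16^2 = 8 × 256 = 2048
Position 3: 1 × 16^3 = 1 × 4096 = 4096
Sum = 1 + 176 + 2048 + 4096
= 6321


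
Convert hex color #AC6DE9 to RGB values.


Hex: #AC6DE9
R = AC₁₆ = 172
G = 6D₁₆ = 109
B = E9₁₆ = 233
= RGB(172, 109, 233)


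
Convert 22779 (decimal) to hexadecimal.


Divide by 16 repeatedly:
22779 ÷ 16 = 1423 remainder 11 (B)
1423 ÷ 16 = 88 remainder 15 (F)
88 ÷ 16 = 5 remainder 8 (8)
5 ÷ 16 = 0 remainder 5 (5)
Reading remainders bottom-up:
= 0x58FB


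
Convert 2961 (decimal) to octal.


Divide by 8 repeatedly:
2961 ÷ 8 = 370 remainder 1
370 ÷ 8 = 46 remainder 2
46 ÷ 8 = 5 remainder 6
5 ÷ 8 = 0 remainder 5
Reading remainders bottom-up:
= 0o5621


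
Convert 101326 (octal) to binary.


Each octal digit → 3 binary bits:
  1 = 001
  0 = 000
  1 = 001
  3 = 011
  2 = 010
  6 = 110
Concatenate: 001 000 001 011 010 110
= 001000001011010110


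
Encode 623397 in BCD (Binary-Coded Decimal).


Each digit → 4-bit binary:
  6 → 0110
  2 → 0010
  3 → 0011
  3 → 0011
  9 → 1001
  7 → 0111
= 0110 0010 0011 0011 1001 0111


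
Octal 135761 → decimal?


Positional values:
Position 0: 1 × 8^0 = 1
Position 1: 6 × 8^1 = 48
Position 2: 7 × 8^2 = 448
Position 3: 5 × 8^3 = 2560
Position 4: 3 × 8^4 = 12288
Position 5: 1 × 8^5 = 32768
Sum = 1 + 48 + 448 + 2560 + 12288 + 32768
= 48113


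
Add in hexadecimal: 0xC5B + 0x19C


Align and add column by column (LSB to MSB, each column mod 16 with carry):
  0C5B
+ 019C
  ----
  col 0: B(11) + C(12) + 0 (carry in) = 23 → 7(7), carry out 1
  col 1: 5(5) + 9(9) + 1 (carry in) = 15 → F(15), carry out 0
  col 2: C(12) + 1(1) + 0 (carry in) = 13 → D(13), carry out 0
  col 3: 0(0) + 0(0) + 0 (carry in) = 0 → 0(0), carry out 0
Reading digits MSB→LSB: 0DF7
Strip leading zeros: DF7
= 0xDF7


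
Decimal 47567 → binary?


Divide by 2 repeatedly:
47567 ÷ 2 = 23783 remainder 1
23783 ÷ 2 = 11891 remainder 1
11891 ÷ 2 = 5945 remainder 1
5945 ÷ 2 = 2972 remainder 1
2972 ÷ 2 = 1486 remainder 0
1486 ÷ 2 = 743 remainder 0
743 ÷ 2 = 371 remainder 1
371 ÷ 2 = 185 remainder 1
185 ÷ 2 = 92 remainder 1
92 ÷ 2 = 46 remainder 0
46 ÷ 2 = 23 remainder 0
23 ÷ 2 = 11 remainder 1
11 ÷ 2 = 5 remainder 1
5 ÷ 2 = 2 remainder 1
2 ÷ 2 = 1 remainder 0
1 ÷ 2 = 0 remainder 1
Reading remainders bottom-up:
= 1011100111001111


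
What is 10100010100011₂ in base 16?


Group into 4-bit nibbles: 0010100010100011
  0010 = 2
  1000 = 8
  1010 = A
  0011 = 3
= 0x28A3


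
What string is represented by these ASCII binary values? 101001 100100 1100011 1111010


Codes (binary): 101001 100100 1100011 1111010
Per-code ASCII lookup:
  101001 = 41  (special character) → ')'
  100100 = 36  (special character) → '$'
  1100011 = 99  (range 97-122: lowercase, 99 - 97 = 2) → 'c'
  1111010 = 122  (range 97-122: lowercase, 122 - 97 = 25) → 'z'
= ')$cz'


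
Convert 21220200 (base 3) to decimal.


Positional values (base 3):
  0 × 3^0 = 0 × 1 = 0
  0 × 3^1 = 0 × 3 = 0
  2 × 3^2 = 2 × 9 = 18
  0 × 3^3 = 0 × 27 = 0
  2 × 3^4 = 2 × 81 = 162
  2 × 3^5 = 2 × 243 = 486
  1 × 3^6 = 1 × 729 = 729
  2 × 3^7 = 2 × 2187 = 4374
Sum = 0 + 0 + 18 + 0 + 162 + 486 + 729 + 4374
= 5769


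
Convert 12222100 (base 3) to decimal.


Positional values (base 3):
  0 × 3^0 = 0 × 1 = 0
  0 × 3^1 = 0 × 3 = 0
  1 × 3^2 = 1 × 9 = 9
  2 × 3^3 = 2 × 27 = 54
  2 × 3^4 = 2 × 81 = 162
  2 × 3^5 = 2 × 243 = 486
  2 × 3^6 = 2 × 729 = 1458
  1 × 3^7 = 1 × 2187 = 2187
Sum = 0 + 0 + 9 + 54 + 162 + 486 + 1458 + 2187
= 4356


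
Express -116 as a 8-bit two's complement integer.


Original: 01110100
Step 1 - Invert all bits: 10001011
Step 2 - Add 1: 10001011 + 1
= 10001100 (represents -116)


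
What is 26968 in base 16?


Divide by 16 repeatedly:
26968 ÷ 16 = 1685 remainder 8 (8)
1685 ÷ 16 = 105 remainder 5 (5)
105 ÷ 16 = 6 remainder 9 (9)
6 ÷ 16 = 0 remainder 6 (6)
Reading remainders bottom-up:
= 0x6958


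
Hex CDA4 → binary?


Each hex digit → 4 binary bits:
  C = 1100
  D = 1101
  A = 1010
  4 = 0100
Concatenate: 1100 1101 1010 0100
= 1100110110100100


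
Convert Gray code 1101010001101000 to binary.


Gray code: 1101010001101000
MSB stays the same: 1
Each subsequent bit = prev_binary XOR current_gray:
  B[1] = 1 XOR 1 = 0
  B[2] = 0 XOR 0 = 0
  B[3] = 0 XOR 1 = 1
  B[4] = 1 XOR 0 = 1
  B[5] = 1 XOR 1 = 0
  B[6] = 0 XOR 0 = 0
  B[7] = 0 XOR 0 = 0
  B[8] = 0 XOR 0 = 0
  B[9] = 0 XOR 1 = 1
  B[10] = 1 XOR 1 = 0
  B[11] = 0 XOR 0 = 0
  B[12] = 0 XOR 1 = 1
  B[13] = 1 XOR 0 = 1
  B[14] = 1 XOR 0 = 1
  B[15] = 1 XOR 0 = 1
= 1001100001001111 (38991 decimal)


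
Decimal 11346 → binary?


Divide by 2 repeatedly:
11346 ÷ 2 = 5673 remainder 0
5673 ÷ 2 = 2836 remainder 1
2836 ÷ 2 = 1418 remainder 0
1418 ÷ 2 = 709 remainder 0
709 ÷ 2 = 354 remainder 1
354 ÷ 2 = 177 remainder 0
177 ÷ 2 = 88 remainder 1
88 ÷ 2 = 44 remainder 0
44 ÷ 2 = 22 remainder 0
22 ÷ 2 = 11 remainder 0
11 ÷ 2 = 5 remainder 1
5 ÷ 2 = 2 remainder 1
2 ÷ 2 = 1 remainder 0
1 ÷ 2 = 0 remainder 1
Reading remainders bottom-up:
= 10110001010010
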